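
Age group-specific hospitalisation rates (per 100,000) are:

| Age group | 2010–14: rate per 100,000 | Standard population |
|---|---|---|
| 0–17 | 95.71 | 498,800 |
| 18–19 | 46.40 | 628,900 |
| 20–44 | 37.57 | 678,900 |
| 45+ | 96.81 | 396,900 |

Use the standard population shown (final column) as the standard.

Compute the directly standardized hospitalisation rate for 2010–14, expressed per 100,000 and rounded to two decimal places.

63.92

Standard total = 2,203,500; weights = 0.2264, 0.2854, 0.3081, 0.1801.
Standardized rate: 0.2264×95.71 + 0.2854×46.40 + 0.3081×37.57 + 0.1801×96.81 = 63.9216 per 100,000.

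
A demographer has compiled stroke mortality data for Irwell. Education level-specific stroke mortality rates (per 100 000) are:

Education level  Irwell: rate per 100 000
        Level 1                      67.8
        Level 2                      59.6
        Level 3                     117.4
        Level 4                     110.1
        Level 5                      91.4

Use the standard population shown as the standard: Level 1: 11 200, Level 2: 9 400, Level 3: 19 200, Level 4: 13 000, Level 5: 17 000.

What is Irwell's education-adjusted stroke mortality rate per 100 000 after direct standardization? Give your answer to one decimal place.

94.0

Standard total = 69 800; weights = 0.1605, 0.1347, 0.2751, 0.1862, 0.2436.
Standardized rate: 0.1605×67.8 + 0.1347×59.6 + 0.2751×117.4 + 0.1862×110.1 + 0.2436×91.4 = 93.9653 per 100 000.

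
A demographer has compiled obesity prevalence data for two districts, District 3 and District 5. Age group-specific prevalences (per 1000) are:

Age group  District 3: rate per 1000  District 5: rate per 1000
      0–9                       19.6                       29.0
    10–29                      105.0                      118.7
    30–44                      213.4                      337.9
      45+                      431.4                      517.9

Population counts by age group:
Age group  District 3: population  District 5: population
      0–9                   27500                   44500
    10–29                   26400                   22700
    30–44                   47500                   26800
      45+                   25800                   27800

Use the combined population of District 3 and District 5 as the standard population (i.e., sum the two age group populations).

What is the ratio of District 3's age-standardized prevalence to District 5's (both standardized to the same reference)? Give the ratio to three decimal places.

Combined standard total = 249000; weights = 0.2892, 0.1972, 0.2984, 0.2153.
District 3: 0.2892×19.6 + 0.1972×105.0 + 0.2984×213.4 + 0.2153×431.4 = 182.9131 per 1000.
District 5: 0.2892×29.0 + 0.1972×118.7 + 0.2984×337.9 + 0.2153×517.9 = 244.1027 per 1000.
Ratio = 182.9131 ÷ 244.1027 = 0.74933.

0.749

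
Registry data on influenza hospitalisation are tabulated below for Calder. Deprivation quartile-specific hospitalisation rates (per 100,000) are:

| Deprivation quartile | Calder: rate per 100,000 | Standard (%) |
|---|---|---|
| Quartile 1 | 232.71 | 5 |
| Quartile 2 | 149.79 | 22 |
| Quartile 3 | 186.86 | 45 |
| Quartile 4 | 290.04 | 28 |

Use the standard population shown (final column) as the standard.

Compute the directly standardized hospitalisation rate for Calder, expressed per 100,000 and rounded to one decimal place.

209.9

Standard weights: 0.05, 0.22, 0.45, 0.28.
Standardized rate: 0.0500×232.71 + 0.2200×149.79 + 0.4500×186.86 + 0.2800×290.04 = 209.8875 per 100,000.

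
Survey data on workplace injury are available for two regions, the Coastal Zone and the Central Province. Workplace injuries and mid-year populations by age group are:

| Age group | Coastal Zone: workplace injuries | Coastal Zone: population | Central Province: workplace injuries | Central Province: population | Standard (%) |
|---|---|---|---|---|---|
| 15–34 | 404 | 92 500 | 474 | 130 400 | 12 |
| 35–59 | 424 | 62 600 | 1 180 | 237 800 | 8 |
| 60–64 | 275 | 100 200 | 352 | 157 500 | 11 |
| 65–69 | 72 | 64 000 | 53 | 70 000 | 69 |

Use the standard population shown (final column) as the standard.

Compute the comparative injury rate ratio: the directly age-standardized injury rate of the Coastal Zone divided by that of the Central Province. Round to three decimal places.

Age-specific rates per 10 000 for the Coastal Zone: 43.68, 67.73, 27.45, 11.25.
For the Central Province: 36.35, 49.62, 22.35, 7.57.
Standard weights: 0.12, 0.08, 0.11, 0.69.
The Coastal Zone: 0.1200×43.68 + 0.0800×67.73 + 0.1100×27.45 + 0.6900×11.25 = 21.4411 per 10 000.
The Central Province: 0.1200×36.35 + 0.0800×49.62 + 0.1100×22.35 + 0.6900×7.57 = 16.0144 per 10 000.
Ratio = 21.4411 ÷ 16.0144 = 1.33886.

1.339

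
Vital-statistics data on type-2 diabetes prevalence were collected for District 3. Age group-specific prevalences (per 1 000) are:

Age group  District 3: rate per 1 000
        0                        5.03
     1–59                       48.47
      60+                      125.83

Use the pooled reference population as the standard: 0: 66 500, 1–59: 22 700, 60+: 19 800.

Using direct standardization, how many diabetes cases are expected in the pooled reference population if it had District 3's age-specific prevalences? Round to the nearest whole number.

3926

Expected diabetes cases = Σ (standard pop × age-specific rate ÷ 1 000)
= 66 500×5.03/1 000 + 22 700×48.47/1 000 + 19 800×125.83/1 000
= 334.50 + 1100.27 + 2491.43 = 3926.20.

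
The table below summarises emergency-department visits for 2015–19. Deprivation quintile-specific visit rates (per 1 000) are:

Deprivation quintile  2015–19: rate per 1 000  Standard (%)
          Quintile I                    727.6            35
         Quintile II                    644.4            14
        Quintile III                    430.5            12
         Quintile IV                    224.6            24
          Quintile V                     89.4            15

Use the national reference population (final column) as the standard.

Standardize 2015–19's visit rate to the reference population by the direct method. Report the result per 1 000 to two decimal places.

463.85

Standard weights: 0.35, 0.14, 0.12, 0.24, 0.15.
Standardized rate: 0.3500×727.6 + 0.1400×644.4 + 0.1200×430.5 + 0.2400×224.6 + 0.1500×89.4 = 463.8500 per 1 000.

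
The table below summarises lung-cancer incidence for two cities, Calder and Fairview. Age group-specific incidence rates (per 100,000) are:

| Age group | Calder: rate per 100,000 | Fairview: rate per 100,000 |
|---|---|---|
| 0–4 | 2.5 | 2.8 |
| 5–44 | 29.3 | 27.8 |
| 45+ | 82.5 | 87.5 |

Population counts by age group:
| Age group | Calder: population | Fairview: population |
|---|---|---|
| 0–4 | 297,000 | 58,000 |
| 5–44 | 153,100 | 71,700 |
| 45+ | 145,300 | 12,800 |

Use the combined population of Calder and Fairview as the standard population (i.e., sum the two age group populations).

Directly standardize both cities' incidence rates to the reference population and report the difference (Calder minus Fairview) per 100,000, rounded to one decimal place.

-0.8

Combined standard total = 737,900; weights = 0.4811, 0.3046, 0.2143.
Calder: 0.4811×2.5 + 0.3046×29.3 + 0.2143×82.5 = 27.8051 per 100,000.
Fairview: 0.4811×2.8 + 0.3046×27.8 + 0.2143×87.5 = 28.5637 per 100,000.
Difference = 27.8051 − 28.5637 = -0.7586.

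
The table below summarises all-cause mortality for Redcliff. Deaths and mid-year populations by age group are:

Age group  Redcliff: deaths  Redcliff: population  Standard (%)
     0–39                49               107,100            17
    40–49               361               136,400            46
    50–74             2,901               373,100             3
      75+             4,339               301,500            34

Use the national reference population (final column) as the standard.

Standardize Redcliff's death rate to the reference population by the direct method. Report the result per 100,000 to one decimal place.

642.2

Age-specific rates per 100,000 for Redcliff: 45.75, 264.66, 777.54, 1439.14.
Standard weights: 0.17, 0.46, 0.03, 0.34.
Standardized rate: 0.1700×45.75 + 0.4600×264.66 + 0.0300×777.54 + 0.3400×1439.14 = 642.1556 per 100,000.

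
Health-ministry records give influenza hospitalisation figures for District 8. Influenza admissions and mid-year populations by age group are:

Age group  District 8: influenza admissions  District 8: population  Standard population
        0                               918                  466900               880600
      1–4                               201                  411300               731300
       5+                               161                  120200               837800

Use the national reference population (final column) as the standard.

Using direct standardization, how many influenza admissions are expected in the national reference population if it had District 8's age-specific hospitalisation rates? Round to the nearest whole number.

3211

Age-specific rates per 100000 for District 8: 196.62, 48.87, 133.94.
Expected influenza admissions = Σ (standard pop × age-specific rate ÷ 100000)
= 880600×196.62/100000 + 731300×48.87/100000 + 837800×133.94/100000
= 1731.40 + 357.38 + 1122.18 = 3210.96.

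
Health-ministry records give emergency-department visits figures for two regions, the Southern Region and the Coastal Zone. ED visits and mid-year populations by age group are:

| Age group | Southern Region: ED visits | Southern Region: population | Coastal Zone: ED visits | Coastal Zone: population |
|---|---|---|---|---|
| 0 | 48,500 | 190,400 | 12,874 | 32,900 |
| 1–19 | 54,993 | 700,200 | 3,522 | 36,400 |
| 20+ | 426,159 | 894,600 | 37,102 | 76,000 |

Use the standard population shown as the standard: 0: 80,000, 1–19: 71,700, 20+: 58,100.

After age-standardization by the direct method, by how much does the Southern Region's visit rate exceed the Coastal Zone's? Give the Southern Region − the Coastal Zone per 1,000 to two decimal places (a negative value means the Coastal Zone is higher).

-61.58

Age-specific rates per 1,000 for the Southern Region: 254.727, 78.539, 476.368.
For the Coastal Zone: 391.307, 96.758, 488.184.
Standard total = 209,800; weights = 0.3813, 0.3418, 0.2769.
The Southern Region: 0.3813×254.727 + 0.3418×78.539 + 0.2769×476.368 = 255.8932 per 1,000.
The Coastal Zone: 0.3813×391.307 + 0.3418×96.758 + 0.2769×488.184 = 317.4720 per 1,000.
Difference = 255.8932 − 317.4720 = -61.5788.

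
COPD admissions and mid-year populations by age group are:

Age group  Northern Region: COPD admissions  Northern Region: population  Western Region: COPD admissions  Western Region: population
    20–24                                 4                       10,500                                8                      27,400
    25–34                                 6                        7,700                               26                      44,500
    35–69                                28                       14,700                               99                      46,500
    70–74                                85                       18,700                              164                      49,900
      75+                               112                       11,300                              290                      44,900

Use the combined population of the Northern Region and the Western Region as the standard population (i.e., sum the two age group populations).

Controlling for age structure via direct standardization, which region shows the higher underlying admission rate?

Age-specific rates per 10,000 for the Northern Region: 3.81, 7.79, 19.05, 45.45, 99.12.
For the Western Region: 2.92, 5.84, 21.29, 32.87, 64.59.
Combined standard total = 276,100; weights = 0.1373, 0.1891, 0.2217, 0.2485, 0.2035.
The Northern Region: 0.1373×3.81 + 0.1891×7.79 + 0.2217×19.05 + 0.2485×45.45 + 0.2035×99.12 = 37.6867 per 10,000.
The Western Region: 0.1373×2.92 + 0.1891×5.84 + 0.2217×21.29 + 0.2485×32.87 + 0.2035×64.59 = 27.5373 per 10,000.

Northern Region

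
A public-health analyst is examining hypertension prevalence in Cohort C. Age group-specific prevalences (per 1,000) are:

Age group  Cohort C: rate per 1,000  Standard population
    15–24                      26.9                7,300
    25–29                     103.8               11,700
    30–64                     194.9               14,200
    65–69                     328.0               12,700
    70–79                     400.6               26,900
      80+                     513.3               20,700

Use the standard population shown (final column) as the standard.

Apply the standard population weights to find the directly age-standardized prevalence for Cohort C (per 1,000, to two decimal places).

Standard total = 93,500; weights = 0.0781, 0.1251, 0.1519, 0.1358, 0.2877, 0.2214.
Standardized rate: 0.0781×26.9 + 0.1251×103.8 + 0.1519×194.9 + 0.1358×328.0 + 0.2877×400.6 + 0.2214×513.3 = 318.1333 per 1,000.

318.13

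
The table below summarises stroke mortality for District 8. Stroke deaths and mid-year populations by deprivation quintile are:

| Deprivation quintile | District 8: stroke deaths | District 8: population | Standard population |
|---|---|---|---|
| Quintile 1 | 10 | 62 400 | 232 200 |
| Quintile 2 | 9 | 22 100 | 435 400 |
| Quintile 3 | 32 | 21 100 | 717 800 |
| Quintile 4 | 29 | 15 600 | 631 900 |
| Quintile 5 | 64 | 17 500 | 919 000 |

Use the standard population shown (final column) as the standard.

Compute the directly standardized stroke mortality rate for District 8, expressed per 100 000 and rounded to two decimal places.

198.85

Deprivation-specific rates per 100 000 for District 8: 16.03, 40.72, 151.66, 185.90, 365.71.
Standard total = 2 936 300; weights = 0.0791, 0.1483, 0.2445, 0.2152, 0.3130.
Standardized rate: 0.0791×16.03 + 0.1483×40.72 + 0.2445×151.66 + 0.2152×185.90 + 0.3130×365.71 = 198.8465 per 100 000.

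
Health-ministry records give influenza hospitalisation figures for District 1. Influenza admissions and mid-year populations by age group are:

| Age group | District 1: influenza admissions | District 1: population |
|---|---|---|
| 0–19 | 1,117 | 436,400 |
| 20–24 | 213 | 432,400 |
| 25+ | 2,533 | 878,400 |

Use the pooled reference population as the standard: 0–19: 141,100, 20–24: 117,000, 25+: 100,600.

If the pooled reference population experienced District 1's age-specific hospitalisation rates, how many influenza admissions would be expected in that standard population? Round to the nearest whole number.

709

Age-specific rates per 100,000 for District 1: 255.96, 49.26, 288.37.
Expected influenza admissions = Σ (standard pop × age-specific rate ÷ 100,000)
= 141,100×255.96/100,000 + 117,000×49.26/100,000 + 100,600×288.37/100,000
= 361.16 + 57.63 + 290.10 = 708.89.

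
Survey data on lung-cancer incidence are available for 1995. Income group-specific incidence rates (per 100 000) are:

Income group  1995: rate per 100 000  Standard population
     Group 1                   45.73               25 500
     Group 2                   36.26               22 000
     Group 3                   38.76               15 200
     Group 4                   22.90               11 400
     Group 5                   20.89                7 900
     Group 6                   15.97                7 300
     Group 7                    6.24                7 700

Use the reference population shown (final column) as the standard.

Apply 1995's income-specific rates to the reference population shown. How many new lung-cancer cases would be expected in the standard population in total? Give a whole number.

Expected new lung-cancer cases = Σ (standard pop × income-specific rate ÷ 100 000)
= 25 500×45.73/100 000 + 22 000×36.26/100 000 + 15 200×38.76/100 000 + 11 400×22.90/100 000 + 7 900×20.89/100 000 + 7 300×15.97/100 000 + 7 700×6.24/100 000
= 11.66 + 7.98 + 5.89 + 2.61 + 1.65 + 1.17 + 0.48 = 31.44.

31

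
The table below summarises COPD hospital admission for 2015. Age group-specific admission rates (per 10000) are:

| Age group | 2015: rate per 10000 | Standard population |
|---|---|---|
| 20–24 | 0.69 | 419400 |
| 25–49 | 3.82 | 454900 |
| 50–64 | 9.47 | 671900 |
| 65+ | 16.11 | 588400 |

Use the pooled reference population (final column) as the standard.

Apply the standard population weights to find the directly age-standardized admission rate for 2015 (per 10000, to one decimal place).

Standard total = 2134600; weights = 0.1965, 0.2131, 0.3148, 0.2756.
Standardized rate: 0.1965×0.69 + 0.2131×3.82 + 0.3148×9.47 + 0.2756×16.11 = 8.3712 per 10000.

8.4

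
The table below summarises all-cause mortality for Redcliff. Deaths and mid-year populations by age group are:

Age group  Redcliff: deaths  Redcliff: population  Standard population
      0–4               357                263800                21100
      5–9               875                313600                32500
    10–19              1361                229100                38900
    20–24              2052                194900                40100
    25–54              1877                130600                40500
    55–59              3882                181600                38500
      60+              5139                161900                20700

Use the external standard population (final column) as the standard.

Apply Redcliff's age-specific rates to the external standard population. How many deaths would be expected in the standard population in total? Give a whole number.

Age-specific rates per 1000 for Redcliff: 1.353, 2.790, 5.941, 10.528, 14.372, 21.377, 31.742.
Expected deaths = Σ (standard pop × age-specific rate ÷ 1000)
= 21100×1.353/1000 + 32500×2.790/1000 + 38900×5.941/1000 + 40100×10.528/1000 + 40500×14.372/1000 + 38500×21.377/1000 + 20700×31.742/1000
= 28.55 + 90.68 + 231.09 + 422.19 + 582.07 + 823.00 + 657.06 = 2834.65.

2835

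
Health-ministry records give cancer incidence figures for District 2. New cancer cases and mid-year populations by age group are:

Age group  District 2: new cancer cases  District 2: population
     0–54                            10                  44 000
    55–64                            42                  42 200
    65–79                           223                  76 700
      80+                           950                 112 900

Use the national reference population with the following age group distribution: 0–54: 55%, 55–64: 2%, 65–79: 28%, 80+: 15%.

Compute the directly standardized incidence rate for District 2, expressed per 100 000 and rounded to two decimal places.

222.12

Age-specific rates per 100 000 for District 2: 22.73, 99.53, 290.74, 841.45.
Standard weights: 0.55, 0.02, 0.28, 0.15.
Standardized rate: 0.5500×22.73 + 0.0200×99.53 + 0.2800×290.74 + 0.1500×841.45 = 222.1165 per 100 000.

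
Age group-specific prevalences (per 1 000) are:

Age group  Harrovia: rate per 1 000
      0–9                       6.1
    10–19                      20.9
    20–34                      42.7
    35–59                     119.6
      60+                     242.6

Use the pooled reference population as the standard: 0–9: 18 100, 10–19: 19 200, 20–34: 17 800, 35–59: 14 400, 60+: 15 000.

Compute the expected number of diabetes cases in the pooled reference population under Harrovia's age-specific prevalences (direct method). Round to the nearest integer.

Expected diabetes cases = Σ (standard pop × age-specific rate ÷ 1 000)
= 18 100×6.1/1 000 + 19 200×20.9/1 000 + 17 800×42.7/1 000 + 14 400×119.6/1 000 + 15 000×242.6/1 000
= 110.41 + 401.28 + 760.06 + 1722.24 + 3639.00 = 6632.99.

6633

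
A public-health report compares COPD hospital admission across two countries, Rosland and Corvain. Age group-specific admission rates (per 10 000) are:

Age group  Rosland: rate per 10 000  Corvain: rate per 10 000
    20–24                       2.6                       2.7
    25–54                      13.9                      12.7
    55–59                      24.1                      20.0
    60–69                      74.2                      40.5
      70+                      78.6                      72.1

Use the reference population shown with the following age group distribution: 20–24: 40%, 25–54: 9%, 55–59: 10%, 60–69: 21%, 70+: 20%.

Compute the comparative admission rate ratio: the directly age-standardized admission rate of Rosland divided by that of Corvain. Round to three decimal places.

1.326

Standard weights: 0.40, 0.09, 0.10, 0.21, 0.20.
Rosland: 0.4000×2.6 + 0.0900×13.9 + 0.1000×24.1 + 0.2100×74.2 + 0.2000×78.6 = 36.0030 per 10 000.
Corvain: 0.4000×2.7 + 0.0900×12.7 + 0.1000×20.0 + 0.2100×40.5 + 0.2000×72.1 = 27.1480 per 10 000.
Ratio = 36.0030 ÷ 27.1480 = 1.32618.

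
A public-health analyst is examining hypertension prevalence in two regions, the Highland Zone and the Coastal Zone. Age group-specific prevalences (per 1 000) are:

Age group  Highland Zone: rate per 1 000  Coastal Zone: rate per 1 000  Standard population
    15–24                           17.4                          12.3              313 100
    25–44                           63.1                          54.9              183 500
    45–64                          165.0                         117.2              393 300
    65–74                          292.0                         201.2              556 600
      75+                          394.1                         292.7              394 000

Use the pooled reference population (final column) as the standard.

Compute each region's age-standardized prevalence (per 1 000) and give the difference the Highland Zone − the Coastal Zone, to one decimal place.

Standard total = 1 840 500; weights = 0.1701, 0.0997, 0.2137, 0.3024, 0.2141.
The Highland Zone: 0.1701×17.4 + 0.0997×63.1 + 0.2137×165.0 + 0.3024×292.0 + 0.2141×394.1 = 217.1822 per 1 000.
The Coastal Zone: 0.1701×12.3 + 0.0997×54.9 + 0.2137×117.2 + 0.3024×201.2 + 0.2141×292.7 = 156.1161 per 1 000.
Difference = 217.1822 − 156.1161 = 61.0661.

61.1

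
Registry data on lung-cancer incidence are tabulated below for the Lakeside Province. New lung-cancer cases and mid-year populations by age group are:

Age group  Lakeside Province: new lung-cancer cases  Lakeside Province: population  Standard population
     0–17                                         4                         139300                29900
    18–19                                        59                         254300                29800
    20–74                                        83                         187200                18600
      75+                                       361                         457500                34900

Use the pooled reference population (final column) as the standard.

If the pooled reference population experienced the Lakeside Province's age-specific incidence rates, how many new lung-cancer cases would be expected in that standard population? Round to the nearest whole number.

Age-specific rates per 100000 for the Lakeside Province: 2.87, 23.20, 44.34, 78.91.
Expected new lung-cancer cases = Σ (standard pop × age-specific rate ÷ 100000)
= 29900×2.87/100000 + 29800×23.20/100000 + 18600×44.34/100000 + 34900×78.91/100000
= 0.86 + 6.91 + 8.25 + 27.54 = 43.56.

44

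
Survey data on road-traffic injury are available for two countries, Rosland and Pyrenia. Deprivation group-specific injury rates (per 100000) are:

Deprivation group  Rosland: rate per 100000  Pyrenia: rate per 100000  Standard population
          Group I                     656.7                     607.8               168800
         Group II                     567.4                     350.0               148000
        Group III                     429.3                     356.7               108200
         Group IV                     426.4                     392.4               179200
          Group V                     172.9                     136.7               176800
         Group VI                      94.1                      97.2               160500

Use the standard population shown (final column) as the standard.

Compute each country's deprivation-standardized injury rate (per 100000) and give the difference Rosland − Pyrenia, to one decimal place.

Standard total = 941500; weights = 0.1793, 0.1572, 0.1149, 0.1903, 0.1878, 0.1705.
Rosland: 0.1793×656.7 + 0.1572×567.4 + 0.1149×429.3 + 0.1903×426.4 + 0.1878×172.9 + 0.1705×94.1 = 385.9363 per 100000.
Pyrenia: 0.1793×607.8 + 0.1572×350.0 + 0.1149×356.7 + 0.1903×392.4 + 0.1878×136.7 + 0.1705×97.2 = 321.9106 per 100000.
Difference = 385.9363 − 321.9106 = 64.0258.

64.0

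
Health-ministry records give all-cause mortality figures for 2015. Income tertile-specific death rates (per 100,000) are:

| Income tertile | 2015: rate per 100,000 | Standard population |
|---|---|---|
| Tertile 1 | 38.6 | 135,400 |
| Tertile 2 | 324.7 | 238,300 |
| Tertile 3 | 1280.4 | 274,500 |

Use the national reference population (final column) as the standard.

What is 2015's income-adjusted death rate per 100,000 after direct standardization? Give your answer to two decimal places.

Standard total = 648,200; weights = 0.2089, 0.3676, 0.4235.
Standardized rate: 0.2089×38.6 + 0.3676×324.7 + 0.4235×1280.4 = 669.6579 per 100,000.

669.66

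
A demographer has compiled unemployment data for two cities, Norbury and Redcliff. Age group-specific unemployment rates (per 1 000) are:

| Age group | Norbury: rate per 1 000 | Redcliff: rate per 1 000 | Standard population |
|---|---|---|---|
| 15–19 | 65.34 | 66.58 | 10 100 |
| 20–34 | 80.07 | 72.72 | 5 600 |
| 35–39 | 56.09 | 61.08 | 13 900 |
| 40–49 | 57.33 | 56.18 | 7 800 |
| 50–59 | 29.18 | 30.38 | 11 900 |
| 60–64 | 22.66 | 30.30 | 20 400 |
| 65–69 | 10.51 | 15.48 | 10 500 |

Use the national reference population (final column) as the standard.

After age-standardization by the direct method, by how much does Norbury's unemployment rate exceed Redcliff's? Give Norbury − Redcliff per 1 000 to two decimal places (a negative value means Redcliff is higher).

Standard total = 80 200; weights = 0.1259, 0.0698, 0.1733, 0.0973, 0.1484, 0.2544, 0.1309.
Norbury: 0.1259×65.34 + 0.0698×80.07 + 0.1733×56.09 + 0.0973×57.33 + 0.1484×29.18 + 0.2544×22.66 + 0.1309×10.51 = 40.5862 per 1 000.
Redcliff: 0.1259×66.58 + 0.0698×72.72 + 0.1733×61.08 + 0.0973×56.18 + 0.1484×30.38 + 0.2544×30.30 + 0.1309×15.48 = 43.7542 per 1 000.
Difference = 40.5862 − 43.7542 = -3.1680.

-3.17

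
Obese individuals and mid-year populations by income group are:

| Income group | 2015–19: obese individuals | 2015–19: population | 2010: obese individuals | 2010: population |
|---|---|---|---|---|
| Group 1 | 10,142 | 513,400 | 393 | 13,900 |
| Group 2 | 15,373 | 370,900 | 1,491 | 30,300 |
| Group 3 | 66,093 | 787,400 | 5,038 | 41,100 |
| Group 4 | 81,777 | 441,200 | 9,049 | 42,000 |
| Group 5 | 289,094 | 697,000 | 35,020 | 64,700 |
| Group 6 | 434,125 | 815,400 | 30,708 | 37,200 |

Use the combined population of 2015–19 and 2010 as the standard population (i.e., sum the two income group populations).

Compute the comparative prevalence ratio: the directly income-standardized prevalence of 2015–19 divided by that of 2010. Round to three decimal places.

0.705

Income-specific rates per 1,000 for 2015–19: 19.755, 41.448, 83.938, 185.351, 414.769, 532.407.
For 2010: 28.273, 49.208, 122.579, 215.452, 541.267, 825.484.
Combined standard total = 3,854,500; weights = 0.1368, 0.1041, 0.2149, 0.1254, 0.1976, 0.2212.
2015–19: 0.1368×19.755 + 0.1041×41.448 + 0.2149×83.938 + 0.1254×185.351 + 0.1976×414.769 + 0.2212×532.407 = 248.0244 per 1,000.
2010: 0.1368×28.273 + 0.1041×49.208 + 0.2149×122.579 + 0.1254×215.452 + 0.1976×541.267 + 0.2212×825.484 = 351.9017 per 1,000.
Ratio = 248.0244 ÷ 351.9017 = 0.70481.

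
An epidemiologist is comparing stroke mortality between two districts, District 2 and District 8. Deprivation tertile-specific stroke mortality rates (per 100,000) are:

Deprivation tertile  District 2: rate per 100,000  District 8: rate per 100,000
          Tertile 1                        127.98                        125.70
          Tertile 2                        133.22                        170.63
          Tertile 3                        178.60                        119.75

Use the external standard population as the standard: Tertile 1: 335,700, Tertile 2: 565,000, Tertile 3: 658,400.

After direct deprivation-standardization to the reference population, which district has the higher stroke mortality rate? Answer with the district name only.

Standard total = 1,559,100; weights = 0.2153, 0.3624, 0.4223.
District 2: 0.2153×127.98 + 0.3624×133.22 + 0.4223×178.60 = 151.2555 per 100,000.
District 8: 0.2153×125.70 + 0.3624×170.63 + 0.4223×119.75 = 139.4695 per 100,000.

District 2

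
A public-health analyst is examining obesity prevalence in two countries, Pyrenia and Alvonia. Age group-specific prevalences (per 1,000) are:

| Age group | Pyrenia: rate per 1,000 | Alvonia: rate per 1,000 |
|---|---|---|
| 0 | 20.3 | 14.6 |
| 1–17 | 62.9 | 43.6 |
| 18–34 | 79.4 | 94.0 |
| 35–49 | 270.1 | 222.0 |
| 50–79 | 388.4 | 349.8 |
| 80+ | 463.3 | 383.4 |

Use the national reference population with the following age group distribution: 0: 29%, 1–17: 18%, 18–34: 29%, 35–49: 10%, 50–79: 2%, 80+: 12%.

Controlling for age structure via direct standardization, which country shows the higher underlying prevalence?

Pyrenia

Standard weights: 0.29, 0.18, 0.29, 0.10, 0.02, 0.12.
Pyrenia: 0.2900×20.3 + 0.1800×62.9 + 0.2900×79.4 + 0.1000×270.1 + 0.0200×388.4 + 0.1200×463.3 = 130.6090 per 1,000.
Alvonia: 0.2900×14.6 + 0.1800×43.6 + 0.2900×94.0 + 0.1000×222.0 + 0.0200×349.8 + 0.1200×383.4 = 114.5460 per 1,000.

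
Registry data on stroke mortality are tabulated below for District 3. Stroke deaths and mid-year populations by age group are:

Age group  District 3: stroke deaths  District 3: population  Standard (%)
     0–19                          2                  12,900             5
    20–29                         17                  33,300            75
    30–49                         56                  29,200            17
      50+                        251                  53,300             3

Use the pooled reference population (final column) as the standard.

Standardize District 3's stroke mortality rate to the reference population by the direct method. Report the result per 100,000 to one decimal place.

Age-specific rates per 100,000 for District 3: 15.50, 51.05, 191.78, 470.92.
Standard weights: 0.05, 0.75, 0.17, 0.03.
Standardized rate: 0.0500×15.50 + 0.7500×51.05 + 0.1700×191.78 + 0.0300×470.92 = 85.7938 per 100,000.

85.8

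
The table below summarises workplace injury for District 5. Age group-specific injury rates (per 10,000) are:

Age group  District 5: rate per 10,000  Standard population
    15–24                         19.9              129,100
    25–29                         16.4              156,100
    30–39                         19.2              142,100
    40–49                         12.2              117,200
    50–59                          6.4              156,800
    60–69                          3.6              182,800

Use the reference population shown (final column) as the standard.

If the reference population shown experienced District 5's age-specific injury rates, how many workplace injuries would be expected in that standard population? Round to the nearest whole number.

1095

Expected workplace injuries = Σ (standard pop × age-specific rate ÷ 10,000)
= 129,100×19.9/10,000 + 156,100×16.4/10,000 + 142,100×19.2/10,000 + 117,200×12.2/10,000 + 156,800×6.4/10,000 + 182,800×3.6/10,000
= 256.91 + 256.00 + 272.83 + 142.98 + 100.35 + 65.81 = 1094.89.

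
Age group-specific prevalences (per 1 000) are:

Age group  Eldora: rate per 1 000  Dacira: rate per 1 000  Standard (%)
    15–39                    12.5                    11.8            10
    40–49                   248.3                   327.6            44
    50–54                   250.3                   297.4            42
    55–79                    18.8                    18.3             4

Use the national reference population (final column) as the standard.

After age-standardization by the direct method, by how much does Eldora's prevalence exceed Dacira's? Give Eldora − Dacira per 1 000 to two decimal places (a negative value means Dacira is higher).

-54.58

Standard weights: 0.10, 0.44, 0.42, 0.04.
Eldora: 0.1000×12.5 + 0.4400×248.3 + 0.4200×250.3 + 0.0400×18.8 = 216.3800 per 1 000.
Dacira: 0.1000×11.8 + 0.4400×327.6 + 0.4200×297.4 + 0.0400×18.3 = 270.9640 per 1 000.
Difference = 216.3800 − 270.9640 = -54.5840.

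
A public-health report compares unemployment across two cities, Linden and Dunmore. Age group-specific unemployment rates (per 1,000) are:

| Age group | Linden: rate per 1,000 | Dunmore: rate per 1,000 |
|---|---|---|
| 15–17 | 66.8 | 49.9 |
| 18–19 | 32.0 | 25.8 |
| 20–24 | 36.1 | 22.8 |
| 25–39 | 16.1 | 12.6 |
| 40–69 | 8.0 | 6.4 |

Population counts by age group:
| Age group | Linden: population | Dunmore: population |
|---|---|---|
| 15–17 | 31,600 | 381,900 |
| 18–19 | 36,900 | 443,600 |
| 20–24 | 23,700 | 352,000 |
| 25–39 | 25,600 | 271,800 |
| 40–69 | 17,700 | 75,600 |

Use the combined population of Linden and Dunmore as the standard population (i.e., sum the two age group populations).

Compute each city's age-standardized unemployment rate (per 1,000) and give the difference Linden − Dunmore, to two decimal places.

Combined standard total = 1,660,400; weights = 0.2490, 0.2894, 0.2263, 0.1791, 0.0562.
Linden: 0.2490×66.8 + 0.2894×32.0 + 0.2263×36.1 + 0.1791×16.1 + 0.0562×8.0 = 37.3977 per 1,000.
Dunmore: 0.2490×49.9 + 0.2894×25.8 + 0.2263×22.8 + 0.1791×12.6 + 0.0562×6.4 = 27.6686 per 1,000.
Difference = 37.3977 − 27.6686 = 9.7291.

9.73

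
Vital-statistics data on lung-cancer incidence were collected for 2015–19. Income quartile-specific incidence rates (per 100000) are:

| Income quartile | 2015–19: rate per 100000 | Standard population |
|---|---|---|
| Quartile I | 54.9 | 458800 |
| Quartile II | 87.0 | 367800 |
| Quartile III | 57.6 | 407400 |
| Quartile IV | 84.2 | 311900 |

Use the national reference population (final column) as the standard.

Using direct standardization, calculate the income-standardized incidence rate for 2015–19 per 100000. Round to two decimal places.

69.16

Standard total = 1545900; weights = 0.2968, 0.2379, 0.2635, 0.2018.
Standardized rate: 0.2968×54.9 + 0.2379×87.0 + 0.2635×57.6 + 0.2018×84.2 = 69.1603 per 100000.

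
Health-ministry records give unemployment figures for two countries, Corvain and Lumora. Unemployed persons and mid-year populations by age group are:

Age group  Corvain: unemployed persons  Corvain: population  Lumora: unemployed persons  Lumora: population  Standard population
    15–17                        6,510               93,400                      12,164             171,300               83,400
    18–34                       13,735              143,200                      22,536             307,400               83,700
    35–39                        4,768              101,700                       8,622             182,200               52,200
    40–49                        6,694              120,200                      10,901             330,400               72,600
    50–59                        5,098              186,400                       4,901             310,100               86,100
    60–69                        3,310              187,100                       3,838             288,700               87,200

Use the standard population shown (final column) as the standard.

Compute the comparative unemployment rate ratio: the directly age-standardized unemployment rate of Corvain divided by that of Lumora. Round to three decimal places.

1.246

Age-specific rates per 1,000 for Corvain: 69.700, 95.915, 46.883, 55.691, 27.350, 17.691.
For Lumora: 71.010, 73.312, 47.322, 32.993, 15.805, 13.294.
Standard total = 465,200; weights = 0.1793, 0.1799, 0.1122, 0.1561, 0.1851, 0.1874.
Corvain: 0.1793×69.700 + 0.1799×95.915 + 0.1122×46.883 + 0.1561×55.691 + 0.1851×27.350 + 0.1874×17.691 = 52.0829 per 1,000.
Lumora: 0.1793×71.010 + 0.1799×73.312 + 0.1122×47.322 + 0.1561×32.993 + 0.1851×15.805 + 0.1874×13.294 = 41.7969 per 1,000.
Ratio = 52.0829 ÷ 41.7969 = 1.24609.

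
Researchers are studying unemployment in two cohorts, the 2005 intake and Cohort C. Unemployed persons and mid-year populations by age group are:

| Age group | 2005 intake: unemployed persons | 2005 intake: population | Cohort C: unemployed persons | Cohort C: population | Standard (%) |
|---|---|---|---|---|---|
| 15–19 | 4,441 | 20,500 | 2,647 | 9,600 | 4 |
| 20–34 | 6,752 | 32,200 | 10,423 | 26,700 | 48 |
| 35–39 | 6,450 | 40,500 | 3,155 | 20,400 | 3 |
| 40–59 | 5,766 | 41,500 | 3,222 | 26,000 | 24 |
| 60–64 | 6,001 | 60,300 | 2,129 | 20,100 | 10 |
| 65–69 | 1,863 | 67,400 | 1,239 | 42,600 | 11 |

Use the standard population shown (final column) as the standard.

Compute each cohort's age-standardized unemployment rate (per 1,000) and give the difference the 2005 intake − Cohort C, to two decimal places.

Age-specific rates per 1,000 for the 2005 intake: 216.634, 209.689, 159.259, 138.940, 99.519, 27.641.
For Cohort C: 275.729, 390.375, 154.657, 123.923, 105.920, 29.085.
Standard weights: 0.04, 0.48, 0.03, 0.24, 0.10, 0.11.
The 2005 intake: 0.0400×216.634 + 0.4800×209.689 + 0.0300×159.259 + 0.2400×138.940 + 0.1000×99.519 + 0.1100×27.641 = 160.4320 per 1,000.
Cohort C: 0.0400×275.729 + 0.4800×390.375 + 0.0300×154.657 + 0.2400×123.923 + 0.1000×105.920 + 0.1100×29.085 = 246.5815 per 1,000.
Difference = 160.4320 − 246.5815 = -86.1495.

-86.15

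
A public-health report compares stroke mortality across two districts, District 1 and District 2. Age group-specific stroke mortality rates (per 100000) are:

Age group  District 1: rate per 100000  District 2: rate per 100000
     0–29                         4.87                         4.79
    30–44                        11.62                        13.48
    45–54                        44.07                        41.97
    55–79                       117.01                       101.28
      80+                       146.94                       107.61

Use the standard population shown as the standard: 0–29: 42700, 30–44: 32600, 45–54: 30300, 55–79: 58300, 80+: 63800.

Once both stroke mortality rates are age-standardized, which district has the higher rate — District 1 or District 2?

Standard total = 227700; weights = 0.1875, 0.1432, 0.1331, 0.2560, 0.2802.
District 1: 0.1875×4.87 + 0.1432×11.62 + 0.1331×44.07 + 0.2560×117.01 + 0.2802×146.94 = 79.5720 per 100000.
District 2: 0.1875×4.79 + 0.1432×13.48 + 0.1331×41.97 + 0.2560×101.28 + 0.2802×107.61 = 64.4963 per 100000.

District 1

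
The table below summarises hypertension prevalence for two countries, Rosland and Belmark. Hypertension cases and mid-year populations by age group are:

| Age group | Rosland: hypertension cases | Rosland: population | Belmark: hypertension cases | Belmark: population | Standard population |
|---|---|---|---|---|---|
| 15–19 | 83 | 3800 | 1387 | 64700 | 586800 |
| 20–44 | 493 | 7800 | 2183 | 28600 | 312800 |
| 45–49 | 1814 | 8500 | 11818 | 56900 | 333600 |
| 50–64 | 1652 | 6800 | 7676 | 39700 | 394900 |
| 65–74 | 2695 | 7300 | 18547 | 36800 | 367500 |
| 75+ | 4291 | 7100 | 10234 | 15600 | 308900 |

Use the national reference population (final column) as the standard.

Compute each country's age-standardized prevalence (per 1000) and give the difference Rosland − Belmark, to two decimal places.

Age-specific rates per 1000 for Rosland: 21.842, 63.205, 213.412, 242.941, 369.178, 604.366.
For Belmark: 21.437, 76.329, 207.698, 193.350, 503.995, 656.026.
Standard total = 2304500; weights = 0.2546, 0.1357, 0.1448, 0.1714, 0.1595, 0.1340.
Rosland: 0.2546×21.842 + 0.1357×63.205 + 0.1448×213.412 + 0.1714×242.941 + 0.1595×369.178 + 0.1340×604.366 = 226.5484 per 1000.
Belmark: 0.2546×21.437 + 0.1357×76.329 + 0.1448×207.698 + 0.1714×193.350 + 0.1595×503.995 + 0.1340×656.026 = 247.3254 per 1000.
Difference = 226.5484 − 247.3254 = -20.7770.

-20.78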